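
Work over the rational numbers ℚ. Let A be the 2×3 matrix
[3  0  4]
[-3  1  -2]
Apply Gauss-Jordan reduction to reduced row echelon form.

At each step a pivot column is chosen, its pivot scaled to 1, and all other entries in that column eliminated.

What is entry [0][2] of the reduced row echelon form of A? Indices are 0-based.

M[0][2] = 4/3

pivot(0,0)=3: scale R0 → (1, 0, 4/3)
  clear (1,0): R1 −= (-3)R0 → (0, 1, 2)
pivot(1,1)=1: scale R1 → (0, 1, 2)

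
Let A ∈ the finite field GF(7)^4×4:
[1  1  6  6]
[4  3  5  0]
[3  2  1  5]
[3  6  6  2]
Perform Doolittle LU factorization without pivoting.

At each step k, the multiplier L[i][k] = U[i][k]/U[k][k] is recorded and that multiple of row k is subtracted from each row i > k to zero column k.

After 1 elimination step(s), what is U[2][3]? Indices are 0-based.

Step 1: pivot at (0,0) is 1.
  row1 ← row1 − (4)·row0  ⇒  L[1][0]=4, U row1=(0, 6, 2, 4)
  row2 ← row2 − (3)·row0  ⇒  L[2][0]=3, U row2=(0, 6, 4, 1)
  row3 ← row3 − (3)·row0  ⇒  L[3][0]=3, U row3=(0, 3, 2, 5)

U[2][3] = 1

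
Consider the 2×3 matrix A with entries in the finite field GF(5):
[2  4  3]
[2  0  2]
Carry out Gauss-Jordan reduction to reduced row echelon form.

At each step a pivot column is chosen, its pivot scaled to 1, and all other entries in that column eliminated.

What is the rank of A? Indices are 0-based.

[1] R0 /= 2  ⇒  (1, 2, 4)
     R1 -= 2·R0  ⇒  (0, 1, 4)
[2] R1 /= 1  ⇒  (0, 1, 4)
     R0 -= 2·R1  ⇒  (1, 0, 1)

rank = 2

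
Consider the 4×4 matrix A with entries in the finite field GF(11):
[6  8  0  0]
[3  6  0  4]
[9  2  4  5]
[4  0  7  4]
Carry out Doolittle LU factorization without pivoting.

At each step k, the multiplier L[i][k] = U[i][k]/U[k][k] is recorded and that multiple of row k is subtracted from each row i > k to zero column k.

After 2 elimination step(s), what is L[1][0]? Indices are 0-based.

[col 0] pivot 6
  R1 -= 6*R0 → (0, 2, 0, 4)  (L[1][0] := 6)
  R2 -= 7*R0 → (0, 1, 4, 5)  (L[2][0] := 7)
  R3 -= 8*R0 → (0, 2, 7, 4)  (L[3][0] := 8)
[col 1] pivot 2
  R2 -= 6*R1 → (0, 0, 4, 3)  (L[2][1] := 6)
  R3 -= 1*R1 → (0, 0, 7, 0)  (L[3][1] := 1)

L[1][0] = 6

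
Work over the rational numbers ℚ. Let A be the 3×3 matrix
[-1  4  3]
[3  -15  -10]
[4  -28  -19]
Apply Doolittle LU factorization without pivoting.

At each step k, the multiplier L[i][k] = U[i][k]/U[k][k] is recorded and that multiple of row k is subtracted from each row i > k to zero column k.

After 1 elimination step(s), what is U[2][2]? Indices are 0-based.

[col 0] pivot -1
  R1 -= -3*R0 → (0, -3, -1)  (L[1][0] := -3)
  R2 -= -4*R0 → (0, -12, -7)  (L[2][0] := -4)

U[2][2] = -7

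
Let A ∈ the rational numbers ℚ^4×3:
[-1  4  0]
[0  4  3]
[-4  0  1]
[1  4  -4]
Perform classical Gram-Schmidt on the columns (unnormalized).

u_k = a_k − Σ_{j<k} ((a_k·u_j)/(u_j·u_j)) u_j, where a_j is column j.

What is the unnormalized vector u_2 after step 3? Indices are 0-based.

u_2 = (-1/9, 10/3, -7/9, -29/9)

Step 1: u_0 = a_0 = (-1, 0, -4, 1).
Step 2: u_1 = a_1 − (0)·u_0 = (4, 4, 0, 4).
Step 3: u_2 = a_2 − (-4/9)·u_0 − (-1/12)·u_1 = (-1/9, 10/3, -7/9, -29/9).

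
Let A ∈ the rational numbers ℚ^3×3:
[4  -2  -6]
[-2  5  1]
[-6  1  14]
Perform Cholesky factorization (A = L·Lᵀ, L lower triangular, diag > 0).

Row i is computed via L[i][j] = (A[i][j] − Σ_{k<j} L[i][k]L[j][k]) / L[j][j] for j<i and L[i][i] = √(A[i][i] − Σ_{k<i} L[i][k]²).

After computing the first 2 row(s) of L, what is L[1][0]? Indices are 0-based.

L[1][0] = -1

Step 1: L[0][0] = √(4) = 2.
  L[1][0] = (-2) / L[0][0] = -1.
Step 2: L[1][1] = √(4) = 2.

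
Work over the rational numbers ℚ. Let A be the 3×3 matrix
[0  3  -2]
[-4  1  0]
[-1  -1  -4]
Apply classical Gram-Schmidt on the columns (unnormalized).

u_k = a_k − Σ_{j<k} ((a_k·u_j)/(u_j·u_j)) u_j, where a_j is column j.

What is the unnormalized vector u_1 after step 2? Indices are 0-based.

Step 1: u_0 = a_0 = (0, -4, -1).
Step 2: u_1 = a_1 − (-3/17)·u_0 = (3, 5/17, -20/17).

u_1 = (3, 5/17, -20/17)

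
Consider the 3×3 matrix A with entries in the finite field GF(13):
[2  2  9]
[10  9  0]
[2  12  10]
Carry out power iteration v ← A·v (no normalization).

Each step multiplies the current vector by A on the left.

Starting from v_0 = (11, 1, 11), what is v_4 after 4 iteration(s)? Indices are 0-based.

v_0 = (11, 1, 11).
v_1 = A·v_0 = (6, 2, 1).
v_2 = A·v_1 = (12, 0, 7).
v_3 = A·v_2 = (9, 3, 3).
v_4 = A·v_3 = (12, 0, 6).

v_4 = (12, 0, 6)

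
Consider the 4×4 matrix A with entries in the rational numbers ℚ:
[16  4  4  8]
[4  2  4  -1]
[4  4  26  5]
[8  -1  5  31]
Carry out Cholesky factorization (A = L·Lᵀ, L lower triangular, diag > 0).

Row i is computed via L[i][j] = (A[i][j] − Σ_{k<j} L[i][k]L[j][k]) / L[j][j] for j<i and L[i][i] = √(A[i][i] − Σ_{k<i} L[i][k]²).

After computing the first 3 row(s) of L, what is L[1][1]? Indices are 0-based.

L[1][1] = 1

Step 1: L[0][0] = √(16) = 4.
  L[1][0] = (4) / L[0][0] = 1.
Step 2: L[1][1] = √(1) = 1.
  L[2][0] = (4) / L[0][0] = 1.
  L[2][1] = (3) / L[1][1] = 3.
Step 3: L[2][2] = √(16) = 4.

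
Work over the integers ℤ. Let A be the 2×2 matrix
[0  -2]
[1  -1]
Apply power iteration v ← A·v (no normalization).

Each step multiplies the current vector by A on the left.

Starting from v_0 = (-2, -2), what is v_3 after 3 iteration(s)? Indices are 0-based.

v_3 = (-8, -4)

v_0 = (-2, -2).
v_1 = A·v_0 = (4, 0).
v_2 = A·v_1 = (0, 4).
v_3 = A·v_2 = (-8, -4).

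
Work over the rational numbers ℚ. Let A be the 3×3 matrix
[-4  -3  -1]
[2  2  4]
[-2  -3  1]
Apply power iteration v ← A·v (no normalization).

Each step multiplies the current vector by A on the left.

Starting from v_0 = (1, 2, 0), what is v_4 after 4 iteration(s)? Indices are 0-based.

v_0 = (1, 2, 0).
v_1 = A·v_0 = (-10, 6, -8).
v_2 = A·v_1 = (30, -40, -6).
v_3 = A·v_2 = (6, -44, 54).
v_4 = A·v_3 = (54, 140, 174).

v_4 = (54, 140, 174)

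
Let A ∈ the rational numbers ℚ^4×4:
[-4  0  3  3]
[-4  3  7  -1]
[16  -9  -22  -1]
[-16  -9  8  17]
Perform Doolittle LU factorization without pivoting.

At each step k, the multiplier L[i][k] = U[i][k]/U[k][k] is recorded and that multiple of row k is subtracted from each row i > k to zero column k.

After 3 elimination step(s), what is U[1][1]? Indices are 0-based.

U[1][1] = 3

[col 0] pivot -4
  R1 -= 1*R0 → (0, 3, 4, -4)  (L[1][0] := 1)
  R2 -= -4*R0 → (0, -9, -10, 11)  (L[2][0] := -4)
  R3 -= 4*R0 → (0, -9, -4, 5)  (L[3][0] := 4)
[col 1] pivot 3
  R2 -= -3*R1 → (0, 0, 2, -1)  (L[2][1] := -3)
  R3 -= -3*R1 → (0, 0, 8, -7)  (L[3][1] := -3)
[col 2] pivot 2
  R3 -= 4*R2 → (0, 0, 0, -3)  (L[3][2] := 4)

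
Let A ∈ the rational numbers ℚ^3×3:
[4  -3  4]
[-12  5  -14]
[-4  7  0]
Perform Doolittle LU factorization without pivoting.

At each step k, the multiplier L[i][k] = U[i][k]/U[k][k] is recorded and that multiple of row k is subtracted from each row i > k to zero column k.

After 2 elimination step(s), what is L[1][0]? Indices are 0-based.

k=0: U[0][0]=4
  eliminate (1,0): mult=-3, new row 1: (0, -4, -2); set L[1][0]=-3
  eliminate (2,0): mult=-1, new row 2: (0, 4, 4); set L[2][0]=-1
k=1: U[1][1]=-4
  eliminate (2,1): mult=-1, new row 2: (0, 0, 2); set L[2][1]=-1

L[1][0] = -3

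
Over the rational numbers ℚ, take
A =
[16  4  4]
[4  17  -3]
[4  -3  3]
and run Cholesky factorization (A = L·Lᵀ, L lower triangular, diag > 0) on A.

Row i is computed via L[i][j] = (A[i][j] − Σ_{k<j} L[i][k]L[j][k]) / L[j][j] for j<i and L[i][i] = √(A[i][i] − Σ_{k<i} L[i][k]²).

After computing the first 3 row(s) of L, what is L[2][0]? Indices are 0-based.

L[2][0] = 1

Step 1: L[0][0] = √(16) = 4.
  L[1][0] = (4) / L[0][0] = 1.
Step 2: L[1][1] = √(16) = 4.
  L[2][0] = (4) / L[0][0] = 1.
  L[2][1] = (-4) / L[1][1] = -1.
Step 3: L[2][2] = √(1) = 1.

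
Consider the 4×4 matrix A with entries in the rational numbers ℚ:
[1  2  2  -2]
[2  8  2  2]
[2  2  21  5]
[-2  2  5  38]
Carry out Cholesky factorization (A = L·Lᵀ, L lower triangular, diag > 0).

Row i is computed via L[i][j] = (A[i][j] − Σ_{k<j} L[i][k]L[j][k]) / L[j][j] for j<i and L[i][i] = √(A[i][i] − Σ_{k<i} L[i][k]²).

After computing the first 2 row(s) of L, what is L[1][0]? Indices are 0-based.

L[1][0] = 2

Step 1: L[0][0] = √(1) = 1.
  L[1][0] = (2) / L[0][0] = 2.
Step 2: L[1][1] = √(4) = 2.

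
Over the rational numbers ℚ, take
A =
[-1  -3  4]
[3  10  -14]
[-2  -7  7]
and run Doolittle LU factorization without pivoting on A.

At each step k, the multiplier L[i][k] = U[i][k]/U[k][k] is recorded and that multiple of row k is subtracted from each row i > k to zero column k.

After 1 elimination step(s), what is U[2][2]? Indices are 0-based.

Step 1: pivot at (0,0) is -1.
  row1 ← row1 − (-3)·row0  ⇒  L[1][0]=-3, U row1=(0, 1, -2)
  row2 ← row2 − (2)·row0  ⇒  L[2][0]=2, U row2=(0, -1, -1)

U[2][2] = -1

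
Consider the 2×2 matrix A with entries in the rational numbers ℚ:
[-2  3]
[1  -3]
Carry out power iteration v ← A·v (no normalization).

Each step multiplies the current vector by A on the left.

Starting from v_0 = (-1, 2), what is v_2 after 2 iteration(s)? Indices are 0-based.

v_2 = (-37, 29)

v_0 = (-1, 2).
v_1 = A·v_0 = (8, -7).
v_2 = A·v_1 = (-37, 29).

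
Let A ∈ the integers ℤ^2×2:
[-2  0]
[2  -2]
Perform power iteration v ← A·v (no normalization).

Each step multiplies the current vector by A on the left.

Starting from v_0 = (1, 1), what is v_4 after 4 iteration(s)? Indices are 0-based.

v_0 = (1, 1).
v_1 = A·v_0 = (-2, 0).
v_2 = A·v_1 = (4, -4).
v_3 = A·v_2 = (-8, 16).
v_4 = A·v_3 = (16, -48).

v_4 = (16, -48)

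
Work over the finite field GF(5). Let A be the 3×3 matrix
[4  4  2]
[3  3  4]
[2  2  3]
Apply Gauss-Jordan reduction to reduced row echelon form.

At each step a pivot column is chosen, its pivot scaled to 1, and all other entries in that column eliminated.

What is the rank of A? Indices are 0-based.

rank = 2

step 1: normalize row 0 (÷4) = (1, 1, 3)
  row 1: subtract 3×row0 = (0, 0, 0)
  row 2: subtract 2×row0 = (0, 0, 2)
skip col 1 (zero from row 1)
step 2: exchange rows 1,2
step 2: normalize row 1 (÷2) = (0, 0, 1)
  row 0: subtract 3×row1 = (1, 1, 0)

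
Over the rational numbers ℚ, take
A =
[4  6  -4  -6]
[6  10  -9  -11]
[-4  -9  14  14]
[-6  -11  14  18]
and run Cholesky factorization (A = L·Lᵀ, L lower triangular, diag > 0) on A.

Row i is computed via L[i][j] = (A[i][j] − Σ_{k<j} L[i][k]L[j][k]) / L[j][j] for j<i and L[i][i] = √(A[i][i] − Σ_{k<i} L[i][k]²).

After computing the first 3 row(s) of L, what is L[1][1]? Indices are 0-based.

L[1][1] = 1

Step 1: L[0][0] = √(4) = 2.
  L[1][0] = (6) / L[0][0] = 3.
Step 2: L[1][1] = √(1) = 1.
  L[2][0] = (-4) / L[0][0] = -2.
  L[2][1] = (-3) / L[1][1] = -3.
Step 3: L[2][2] = √(1) = 1.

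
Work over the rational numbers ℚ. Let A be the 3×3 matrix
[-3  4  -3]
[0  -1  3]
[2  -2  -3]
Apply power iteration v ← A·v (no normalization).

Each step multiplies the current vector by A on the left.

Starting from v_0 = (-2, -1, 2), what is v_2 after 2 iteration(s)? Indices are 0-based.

v_0 = (-2, -1, 2).
v_1 = A·v_0 = (-4, 7, -8).
v_2 = A·v_1 = (64, -31, 2).

v_2 = (64, -31, 2)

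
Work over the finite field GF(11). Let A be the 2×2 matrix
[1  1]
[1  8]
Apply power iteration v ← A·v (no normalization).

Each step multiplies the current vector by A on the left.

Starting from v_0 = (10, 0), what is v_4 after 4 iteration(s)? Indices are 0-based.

v_4 = (3, 2)

v_0 = (10, 0).
v_1 = A·v_0 = (10, 10).
v_2 = A·v_1 = (9, 2).
v_3 = A·v_2 = (0, 3).
v_4 = A·v_3 = (3, 2).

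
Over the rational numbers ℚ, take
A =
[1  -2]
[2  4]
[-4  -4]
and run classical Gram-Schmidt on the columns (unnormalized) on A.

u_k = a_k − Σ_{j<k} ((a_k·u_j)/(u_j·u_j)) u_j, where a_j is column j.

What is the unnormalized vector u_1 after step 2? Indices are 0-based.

u_1 = (-64/21, 40/21, 4/21)

Step 1: u_0 = a_0 = (1, 2, -4).
Step 2: u_1 = a_1 − (22/21)·u_0 = (-64/21, 40/21, 4/21).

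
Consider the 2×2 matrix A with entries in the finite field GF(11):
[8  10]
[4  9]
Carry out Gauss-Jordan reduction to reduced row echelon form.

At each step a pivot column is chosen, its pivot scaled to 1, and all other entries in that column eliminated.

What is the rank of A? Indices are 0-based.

rank = 2

pivot(0,0)=8: scale R0 → (1, 4)
  clear (1,0): R1 −= (4)R0 → (0, 4)
pivot(1,1)=4: scale R1 → (0, 1)
  clear (0,1): R0 −= (4)R1 → (1, 0)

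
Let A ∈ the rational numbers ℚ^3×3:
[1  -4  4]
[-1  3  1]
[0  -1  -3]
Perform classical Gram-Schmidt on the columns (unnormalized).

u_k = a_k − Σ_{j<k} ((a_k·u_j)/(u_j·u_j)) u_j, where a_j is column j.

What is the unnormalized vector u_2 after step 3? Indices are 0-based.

Step 1: u_0 = a_0 = (1, -1, 0).
Step 2: u_1 = a_1 − (-7/2)·u_0 = (-1/2, -1/2, -1).
Step 3: u_2 = a_2 − (3/2)·u_0 − (1/3)·u_1 = (8/3, 8/3, -8/3).

u_2 = (8/3, 8/3, -8/3)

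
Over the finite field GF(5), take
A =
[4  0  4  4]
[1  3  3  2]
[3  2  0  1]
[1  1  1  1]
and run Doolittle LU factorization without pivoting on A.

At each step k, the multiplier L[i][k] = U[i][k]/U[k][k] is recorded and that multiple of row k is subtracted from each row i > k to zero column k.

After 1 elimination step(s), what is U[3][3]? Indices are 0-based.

Step 1: pivot at (0,0) is 4.
  row1 ← row1 − (4)·row0  ⇒  L[1][0]=4, U row1=(0, 3, 2, 1)
  row2 ← row2 − (2)·row0  ⇒  L[2][0]=2, U row2=(0, 2, 2, 3)
  row3 ← row3 − (4)·row0  ⇒  L[3][0]=4, U row3=(0, 1, 0, 0)

U[3][3] = 0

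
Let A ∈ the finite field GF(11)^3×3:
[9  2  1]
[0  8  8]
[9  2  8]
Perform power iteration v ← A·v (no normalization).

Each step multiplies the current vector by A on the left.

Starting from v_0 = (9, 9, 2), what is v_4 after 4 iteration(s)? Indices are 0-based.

v_0 = (9, 9, 2).
v_1 = A·v_0 = (2, 0, 5).
v_2 = A·v_1 = (1, 7, 3).
v_3 = A·v_2 = (4, 3, 3).
v_4 = A·v_3 = (1, 4, 0).

v_4 = (1, 4, 0)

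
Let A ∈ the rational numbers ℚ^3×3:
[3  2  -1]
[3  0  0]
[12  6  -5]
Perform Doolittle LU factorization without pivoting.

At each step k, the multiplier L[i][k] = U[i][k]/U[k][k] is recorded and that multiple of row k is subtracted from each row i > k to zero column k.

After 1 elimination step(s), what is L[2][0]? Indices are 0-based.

L[2][0] = 4

[col 0] pivot 3
  R1 -= 1*R0 → (0, -2, 1)  (L[1][0] := 1)
  R2 -= 4*R0 → (0, -2, -1)  (L[2][0] := 4)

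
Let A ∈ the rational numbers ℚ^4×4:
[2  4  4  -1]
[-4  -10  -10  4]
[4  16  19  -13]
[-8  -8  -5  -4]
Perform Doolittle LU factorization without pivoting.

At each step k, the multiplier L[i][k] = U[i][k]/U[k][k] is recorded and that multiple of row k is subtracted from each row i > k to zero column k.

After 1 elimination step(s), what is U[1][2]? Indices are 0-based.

U[1][2] = -2

[col 0] pivot 2
  R1 -= -2*R0 → (0, -2, -2, 2)  (L[1][0] := -2)
  R2 -= 2*R0 → (0, 8, 11, -11)  (L[2][0] := 2)
  R3 -= -4*R0 → (0, 8, 11, -8)  (L[3][0] := -4)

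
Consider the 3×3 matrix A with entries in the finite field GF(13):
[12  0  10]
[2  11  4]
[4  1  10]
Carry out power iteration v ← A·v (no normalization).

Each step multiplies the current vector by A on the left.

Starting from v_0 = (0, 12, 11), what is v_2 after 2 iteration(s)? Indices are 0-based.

v_2 = (5, 5, 3)

v_0 = (0, 12, 11).
v_1 = A·v_0 = (6, 7, 5).
v_2 = A·v_1 = (5, 5, 3).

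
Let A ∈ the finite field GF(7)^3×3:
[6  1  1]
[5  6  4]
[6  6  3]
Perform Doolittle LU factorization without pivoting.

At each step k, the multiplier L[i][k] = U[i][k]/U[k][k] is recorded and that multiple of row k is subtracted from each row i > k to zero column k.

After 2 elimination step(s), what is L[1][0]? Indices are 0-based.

[col 0] pivot 6
  R1 -= 2*R0 → (0, 4, 2)  (L[1][0] := 2)
  R2 -= 1*R0 → (0, 5, 2)  (L[2][0] := 1)
[col 1] pivot 4
  R2 -= 3*R1 → (0, 0, 3)  (L[2][1] := 3)

L[1][0] = 2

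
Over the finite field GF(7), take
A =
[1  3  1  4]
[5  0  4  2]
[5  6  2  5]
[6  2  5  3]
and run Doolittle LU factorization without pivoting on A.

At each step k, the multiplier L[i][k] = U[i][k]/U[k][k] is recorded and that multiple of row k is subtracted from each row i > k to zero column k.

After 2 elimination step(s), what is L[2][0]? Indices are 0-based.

L[2][0] = 5

k=0: U[0][0]=1
  eliminate (1,0): mult=5, new row 1: (0, 6, 6, 3); set L[1][0]=5
  eliminate (2,0): mult=5, new row 2: (0, 5, 4, 6); set L[2][0]=5
  eliminate (3,0): mult=6, new row 3: (0, 5, 6, 0); set L[3][0]=6
k=1: U[1][1]=6
  eliminate (2,1): mult=2, new row 2: (0, 0, 6, 0); set L[2][1]=2
  eliminate (3,1): mult=2, new row 3: (0, 0, 1, 1); set L[3][1]=2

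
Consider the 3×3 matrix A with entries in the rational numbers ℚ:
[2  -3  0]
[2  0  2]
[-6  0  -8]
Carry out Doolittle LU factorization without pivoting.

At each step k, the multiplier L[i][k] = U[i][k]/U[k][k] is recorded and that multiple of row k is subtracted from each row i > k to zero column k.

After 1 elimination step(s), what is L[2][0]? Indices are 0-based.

L[2][0] = -3

Step 1: pivot at (0,0) is 2.
  row1 ← row1 − (1)·row0  ⇒  L[1][0]=1, U row1=(0, 3, 2)
  row2 ← row2 − (-3)·row0  ⇒  L[2][0]=-3, U row2=(0, -9, -8)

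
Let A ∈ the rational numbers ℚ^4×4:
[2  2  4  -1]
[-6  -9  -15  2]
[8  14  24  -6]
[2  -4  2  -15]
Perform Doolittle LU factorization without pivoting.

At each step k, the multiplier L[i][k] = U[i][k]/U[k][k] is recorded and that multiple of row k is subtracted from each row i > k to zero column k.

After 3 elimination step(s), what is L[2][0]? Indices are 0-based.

L[2][0] = 4

[col 0] pivot 2
  R1 -= -3*R0 → (0, -3, -3, -1)  (L[1][0] := -3)
  R2 -= 4*R0 → (0, 6, 8, -2)  (L[2][0] := 4)
  R3 -= 1*R0 → (0, -6, -2, -14)  (L[3][0] := 1)
[col 1] pivot -3
  R2 -= -2*R1 → (0, 0, 2, -4)  (L[2][1] := -2)
  R3 -= 2*R1 → (0, 0, 4, -12)  (L[3][1] := 2)
[col 2] pivot 2
  R3 -= 2*R2 → (0, 0, 0, -4)  (L[3][2] := 2)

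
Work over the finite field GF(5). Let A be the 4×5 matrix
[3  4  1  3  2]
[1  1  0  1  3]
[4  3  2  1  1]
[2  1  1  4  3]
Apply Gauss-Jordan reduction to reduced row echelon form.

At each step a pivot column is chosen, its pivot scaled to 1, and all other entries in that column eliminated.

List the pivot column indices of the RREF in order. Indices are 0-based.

pivot columns: 0, 1, 2, 3

[1] R0 /= 3  ⇒  (1, 3, 2, 1, 4)
     R1 -= 1·R0  ⇒  (0, 3, 3, 0, 4)
     R2 -= 4·R0  ⇒  (0, 1, 4, 2, 0)
     R3 -= 2·R0  ⇒  (0, 0, 2, 2, 0)
[2] R1 /= 3  ⇒  (0, 1, 1, 0, 3)
     R0 -= 3·R1  ⇒  (1, 0, 4, 1, 0)
     R2 -= 1·R1  ⇒  (0, 0, 3, 2, 2)
[3] R2 /= 3  ⇒  (0, 0, 1, 4, 4)
     R0 -= 4·R2  ⇒  (1, 0, 0, 0, 4)
     R1 -= 1·R2  ⇒  (0, 1, 0, 1, 4)
     R3 -= 2·R2  ⇒  (0, 0, 0, 4, 2)
[4] R3 /= 4  ⇒  (0, 0, 0, 1, 3)
     R1 -= 1·R3  ⇒  (0, 1, 0, 0, 1)
     R2 -= 4·R3  ⇒  (0, 0, 1, 0, 2)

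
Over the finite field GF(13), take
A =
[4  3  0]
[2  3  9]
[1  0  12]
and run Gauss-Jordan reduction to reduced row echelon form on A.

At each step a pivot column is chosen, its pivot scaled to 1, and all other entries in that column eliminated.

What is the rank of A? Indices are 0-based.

rank = 3

step 1: normalize row 0 (÷4) = (1, 4, 0)
  row 1: subtract 2×row0 = (0, 8, 9)
  row 2: subtract 1×row0 = (0, 9, 12)
step 2: normalize row 1 (÷8) = (0, 1, 6)
  row 0: subtract 4×row1 = (1, 0, 2)
  row 2: subtract 9×row1 = (0, 0, 10)
step 3: normalize row 2 (÷10) = (0, 0, 1)
  row 0: subtract 2×row2 = (1, 0, 0)
  row 1: subtract 6×row2 = (0, 1, 0)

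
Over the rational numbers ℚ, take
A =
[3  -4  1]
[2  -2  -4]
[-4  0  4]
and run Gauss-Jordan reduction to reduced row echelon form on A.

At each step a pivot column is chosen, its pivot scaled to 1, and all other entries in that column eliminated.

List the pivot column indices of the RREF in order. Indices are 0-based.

pivot columns: 0, 1, 2

step 1: normalize row 0 (÷3) = (1, -4/3, 1/3)
  row 1: subtract 2×row0 = (0, 2/3, -14/3)
  row 2: subtract -4×row0 = (0, -16/3, 16/3)
step 2: normalize row 1 (÷2/3) = (0, 1, -7)
  row 0: subtract -4/3×row1 = (1, 0, -9)
  row 2: subtract -16/3×row1 = (0, 0, -32)
step 3: normalize row 2 (÷-32) = (0, 0, 1)
  row 0: subtract -9×row2 = (1, 0, 0)
  row 1: subtract -7×row2 = (0, 1, 0)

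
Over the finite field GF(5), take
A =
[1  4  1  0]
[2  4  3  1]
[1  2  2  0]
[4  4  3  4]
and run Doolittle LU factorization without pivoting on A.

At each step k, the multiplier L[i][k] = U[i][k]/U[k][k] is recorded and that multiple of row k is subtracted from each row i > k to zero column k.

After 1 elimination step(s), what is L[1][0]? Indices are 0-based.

L[1][0] = 2

Step 1: pivot at (0,0) is 1.
  row1 ← row1 − (2)·row0  ⇒  L[1][0]=2, U row1=(0, 1, 1, 1)
  row2 ← row2 − (1)·row0  ⇒  L[2][0]=1, U row2=(0, 3, 1, 0)
  row3 ← row3 − (4)·row0  ⇒  L[3][0]=4, U row3=(0, 3, 4, 4)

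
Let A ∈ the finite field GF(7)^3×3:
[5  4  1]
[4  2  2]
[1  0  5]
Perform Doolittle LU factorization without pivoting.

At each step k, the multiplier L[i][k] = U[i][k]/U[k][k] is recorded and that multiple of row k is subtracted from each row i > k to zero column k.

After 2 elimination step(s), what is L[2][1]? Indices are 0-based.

k=0: U[0][0]=5
  eliminate (1,0): mult=5, new row 1: (0, 3, 4); set L[1][0]=5
  eliminate (2,0): mult=3, new row 2: (0, 2, 2); set L[2][0]=3
k=1: U[1][1]=3
  eliminate (2,1): mult=3, new row 2: (0, 0, 4); set L[2][1]=3

L[2][1] = 3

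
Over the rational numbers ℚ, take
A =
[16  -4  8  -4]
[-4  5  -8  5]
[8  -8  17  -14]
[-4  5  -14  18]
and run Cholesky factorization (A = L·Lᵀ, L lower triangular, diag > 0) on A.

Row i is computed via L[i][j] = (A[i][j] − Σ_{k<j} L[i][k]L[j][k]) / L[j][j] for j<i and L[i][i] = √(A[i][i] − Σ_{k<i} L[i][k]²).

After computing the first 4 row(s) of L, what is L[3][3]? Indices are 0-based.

L[3][3] = 2

Step 1: L[0][0] = √(16) = 4.
  L[1][0] = (-4) / L[0][0] = -1.
Step 2: L[1][1] = √(4) = 2.
  L[2][0] = (8) / L[0][0] = 2.
  L[2][1] = (-6) / L[1][1] = -3.
Step 3: L[2][2] = √(4) = 2.
  L[3][0] = (-4) / L[0][0] = -1.
  L[3][1] = (4) / L[1][1] = 2.
  L[3][2] = (-6) / L[2][2] = -3.
Step 4: L[3][3] = √(4) = 2.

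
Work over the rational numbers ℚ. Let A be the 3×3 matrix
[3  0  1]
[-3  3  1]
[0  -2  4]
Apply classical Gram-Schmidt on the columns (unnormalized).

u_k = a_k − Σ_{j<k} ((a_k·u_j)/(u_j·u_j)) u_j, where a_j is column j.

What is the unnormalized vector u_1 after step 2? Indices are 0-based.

u_1 = (3/2, 3/2, -2)

Step 1: u_0 = a_0 = (3, -3, 0).
Step 2: u_1 = a_1 − (-1/2)·u_0 = (3/2, 3/2, -2).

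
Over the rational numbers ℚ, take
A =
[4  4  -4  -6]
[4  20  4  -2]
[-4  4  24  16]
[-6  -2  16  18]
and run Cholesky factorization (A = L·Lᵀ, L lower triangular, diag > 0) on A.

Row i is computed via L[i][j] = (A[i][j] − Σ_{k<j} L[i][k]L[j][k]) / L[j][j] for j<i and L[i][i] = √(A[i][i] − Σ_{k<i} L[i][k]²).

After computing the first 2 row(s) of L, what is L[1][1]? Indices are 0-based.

Step 1: L[0][0] = √(4) = 2.
  L[1][0] = (4) / L[0][0] = 2.
Step 2: L[1][1] = √(16) = 4.

L[1][1] = 4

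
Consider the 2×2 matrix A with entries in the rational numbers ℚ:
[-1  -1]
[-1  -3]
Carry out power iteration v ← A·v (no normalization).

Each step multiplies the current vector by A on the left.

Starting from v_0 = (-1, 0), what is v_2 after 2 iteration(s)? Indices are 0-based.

v_2 = (-2, -4)

v_0 = (-1, 0).
v_1 = A·v_0 = (1, 1).
v_2 = A·v_1 = (-2, -4).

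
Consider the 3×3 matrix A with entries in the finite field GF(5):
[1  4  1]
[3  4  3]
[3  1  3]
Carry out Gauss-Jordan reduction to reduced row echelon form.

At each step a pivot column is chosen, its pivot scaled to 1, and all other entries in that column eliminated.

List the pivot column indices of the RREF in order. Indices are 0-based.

pivot columns: 0, 1

pivot(0,0)=1: scale R0 → (1, 4, 1)
  clear (1,0): R1 −= (3)R0 → (0, 2, 0)
  clear (2,0): R2 −= (3)R0 → (0, 4, 0)
pivot(1,1)=2: scale R1 → (0, 1, 0)
  clear (0,1): R0 −= (4)R1 → (1, 0, 1)
  clear (2,1): R2 −= (4)R1 → (0, 0, 0)
col 2: no nonzero at/below row 2; advance.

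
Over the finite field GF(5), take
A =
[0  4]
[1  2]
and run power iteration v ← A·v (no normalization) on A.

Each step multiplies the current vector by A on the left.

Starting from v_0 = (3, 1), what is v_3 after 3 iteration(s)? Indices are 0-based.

v_0 = (3, 1).
v_1 = A·v_0 = (4, 0).
v_2 = A·v_1 = (0, 4).
v_3 = A·v_2 = (1, 3).

v_3 = (1, 3)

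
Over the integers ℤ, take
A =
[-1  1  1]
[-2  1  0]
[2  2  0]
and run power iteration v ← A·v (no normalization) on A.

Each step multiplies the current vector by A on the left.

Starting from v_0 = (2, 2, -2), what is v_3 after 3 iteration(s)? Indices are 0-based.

v_3 = (-14, -14, 20)

v_0 = (2, 2, -2).
v_1 = A·v_0 = (-2, -2, 8).
v_2 = A·v_1 = (8, 2, -8).
v_3 = A·v_2 = (-14, -14, 20).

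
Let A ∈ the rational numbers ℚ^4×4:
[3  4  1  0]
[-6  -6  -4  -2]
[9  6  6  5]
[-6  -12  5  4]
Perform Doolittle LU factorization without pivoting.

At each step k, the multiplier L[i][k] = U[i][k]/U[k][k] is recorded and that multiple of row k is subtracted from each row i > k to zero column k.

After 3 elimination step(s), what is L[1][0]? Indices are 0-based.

L[1][0] = -2

k=0: U[0][0]=3
  eliminate (1,0): mult=-2, new row 1: (0, 2, -2, -2); set L[1][0]=-2
  eliminate (2,0): mult=3, new row 2: (0, -6, 3, 5); set L[2][0]=3
  eliminate (3,0): mult=-2, new row 3: (0, -4, 7, 4); set L[3][0]=-2
k=1: U[1][1]=2
  eliminate (2,1): mult=-3, new row 2: (0, 0, -3, -1); set L[2][1]=-3
  eliminate (3,1): mult=-2, new row 3: (0, 0, 3, 0); set L[3][1]=-2
k=2: U[2][2]=-3
  eliminate (3,2): mult=-1, new row 3: (0, 0, 0, -1); set L[3][2]=-1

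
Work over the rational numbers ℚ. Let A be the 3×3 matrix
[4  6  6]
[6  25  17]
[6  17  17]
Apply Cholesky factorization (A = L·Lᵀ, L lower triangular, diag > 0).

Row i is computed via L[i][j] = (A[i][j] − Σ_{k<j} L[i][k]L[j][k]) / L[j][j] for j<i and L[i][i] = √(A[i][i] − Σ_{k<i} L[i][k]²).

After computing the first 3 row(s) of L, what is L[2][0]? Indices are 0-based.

L[2][0] = 3

Step 1: L[0][0] = √(4) = 2.
  L[1][0] = (6) / L[0][0] = 3.
Step 2: L[1][1] = √(16) = 4.
  L[2][0] = (6) / L[0][0] = 3.
  L[2][1] = (8) / L[1][1] = 2.
Step 3: L[2][2] = √(4) = 2.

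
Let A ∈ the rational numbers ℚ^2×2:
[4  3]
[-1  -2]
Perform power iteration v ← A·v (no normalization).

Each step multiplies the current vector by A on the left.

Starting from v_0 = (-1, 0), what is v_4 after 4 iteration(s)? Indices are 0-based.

v_0 = (-1, 0).
v_1 = A·v_0 = (-4, 1).
v_2 = A·v_1 = (-13, 2).
v_3 = A·v_2 = (-46, 9).
v_4 = A·v_3 = (-157, 28).

v_4 = (-157, 28)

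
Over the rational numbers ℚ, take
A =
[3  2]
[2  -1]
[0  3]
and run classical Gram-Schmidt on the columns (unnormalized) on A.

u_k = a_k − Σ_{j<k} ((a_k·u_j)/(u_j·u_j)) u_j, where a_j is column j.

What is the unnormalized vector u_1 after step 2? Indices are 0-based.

Step 1: u_0 = a_0 = (3, 2, 0).
Step 2: u_1 = a_1 − (4/13)·u_0 = (14/13, -21/13, 3).

u_1 = (14/13, -21/13, 3)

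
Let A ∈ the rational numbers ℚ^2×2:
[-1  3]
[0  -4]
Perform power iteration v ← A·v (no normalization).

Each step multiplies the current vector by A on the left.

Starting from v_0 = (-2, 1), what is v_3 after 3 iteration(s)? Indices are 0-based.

v_0 = (-2, 1).
v_1 = A·v_0 = (5, -4).
v_2 = A·v_1 = (-17, 16).
v_3 = A·v_2 = (65, -64).

v_3 = (65, -64)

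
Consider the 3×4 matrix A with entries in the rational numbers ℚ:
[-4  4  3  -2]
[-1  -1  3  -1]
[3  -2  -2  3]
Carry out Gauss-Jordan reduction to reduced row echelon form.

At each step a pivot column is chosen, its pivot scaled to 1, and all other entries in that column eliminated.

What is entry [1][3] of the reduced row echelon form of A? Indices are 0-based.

M[1][3] = 14/11

[1] R0 /= -4  ⇒  (1, -1, -3/4, 1/2)
     R1 -= -1·R0  ⇒  (0, -2, 9/4, -1/2)
     R2 -= 3·R0  ⇒  (0, 1, 1/4, 3/2)
[2] R1 /= -2  ⇒  (0, 1, -9/8, 1/4)
     R0 -= -1·R1  ⇒  (1, 0, -15/8, 3/4)
     R2 -= 1·R1  ⇒  (0, 0, 11/8, 5/4)
[3] R2 /= 11/8  ⇒  (0, 0, 1, 10/11)
     R0 -= -15/8·R2  ⇒  (1, 0, 0, 27/11)
     R1 -= -9/8·R2  ⇒  (0, 1, 0, 14/11)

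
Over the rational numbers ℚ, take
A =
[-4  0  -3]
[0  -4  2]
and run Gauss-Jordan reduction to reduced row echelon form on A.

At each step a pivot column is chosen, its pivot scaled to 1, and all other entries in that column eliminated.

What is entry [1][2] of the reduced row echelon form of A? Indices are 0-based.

pivot(0,0)=-4: scale R0 → (1, 0, 3/4)
pivot(1,1)=-4: scale R1 → (0, 1, -1/2)

M[1][2] = -1/2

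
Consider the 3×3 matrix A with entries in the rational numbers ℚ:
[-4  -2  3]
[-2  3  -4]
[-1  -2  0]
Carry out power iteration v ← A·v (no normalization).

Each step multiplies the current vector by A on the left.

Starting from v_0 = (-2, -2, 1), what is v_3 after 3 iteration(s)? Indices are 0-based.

v_0 = (-2, -2, 1).
v_1 = A·v_0 = (15, -6, 6).
v_2 = A·v_1 = (-30, -72, -3).
v_3 = A·v_2 = (255, -144, 174).

v_3 = (255, -144, 174)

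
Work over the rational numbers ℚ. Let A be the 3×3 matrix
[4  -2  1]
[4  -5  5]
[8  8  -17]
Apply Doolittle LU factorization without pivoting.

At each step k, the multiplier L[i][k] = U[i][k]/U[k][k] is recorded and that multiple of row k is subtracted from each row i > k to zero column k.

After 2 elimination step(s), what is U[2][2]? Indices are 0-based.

U[2][2] = -3

[col 0] pivot 4
  R1 -= 1*R0 → (0, -3, 4)  (L[1][0] := 1)
  R2 -= 2*R0 → (0, 12, -19)  (L[2][0] := 2)
[col 1] pivot -3
  R2 -= -4*R1 → (0, 0, -3)  (L[2][1] := -4)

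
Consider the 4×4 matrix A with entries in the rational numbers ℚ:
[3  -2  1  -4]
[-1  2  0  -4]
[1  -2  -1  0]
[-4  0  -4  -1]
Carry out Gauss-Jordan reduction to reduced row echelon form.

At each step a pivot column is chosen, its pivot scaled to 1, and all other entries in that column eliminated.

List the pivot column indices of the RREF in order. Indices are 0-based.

step 1: normalize row 0 (÷3) = (1, -2/3, 1/3, -4/3)
  row 1: subtract -1×row0 = (0, 4/3, 1/3, -16/3)
  row 2: subtract 1×row0 = (0, -4/3, -4/3, 4/3)
  row 3: subtract -4×row0 = (0, -8/3, -8/3, -19/3)
step 2: normalize row 1 (÷4/3) = (0, 1, 1/4, -4)
  row 0: subtract -2/3×row1 = (1, 0, 1/2, -4)
  row 2: subtract -4/3×row1 = (0, 0, -1, -4)
  row 3: subtract -8/3×row1 = (0, 0, -2, -17)
step 3: normalize row 2 (÷-1) = (0, 0, 1, 4)
  row 0: subtract 1/2×row2 = (1, 0, 0, -6)
  row 1: subtract 1/4×row2 = (0, 1, 0, -5)
  row 3: subtract -2×row2 = (0, 0, 0, -9)
step 4: normalize row 3 (÷-9) = (0, 0, 0, 1)
  row 0: subtract -6×row3 = (1, 0, 0, 0)
  row 1: subtract -5×row3 = (0, 1, 0, 0)
  row 2: subtract 4×row3 = (0, 0, 1, 0)

pivot columns: 0, 1, 2, 3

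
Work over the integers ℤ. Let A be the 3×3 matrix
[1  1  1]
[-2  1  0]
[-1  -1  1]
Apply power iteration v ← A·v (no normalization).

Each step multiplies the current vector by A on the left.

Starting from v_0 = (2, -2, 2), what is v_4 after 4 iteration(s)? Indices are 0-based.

v_4 = (6, 6, 30)

v_0 = (2, -2, 2).
v_1 = A·v_0 = (2, -6, 2).
v_2 = A·v_1 = (-2, -10, 6).
v_3 = A·v_2 = (-6, -6, 18).
v_4 = A·v_3 = (6, 6, 30).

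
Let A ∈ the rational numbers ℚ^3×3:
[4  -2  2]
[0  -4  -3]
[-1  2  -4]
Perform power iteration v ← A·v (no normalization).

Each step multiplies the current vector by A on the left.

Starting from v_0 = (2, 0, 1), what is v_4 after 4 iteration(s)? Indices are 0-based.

v_0 = (2, 0, 1).
v_1 = A·v_0 = (10, -3, -6).
v_2 = A·v_1 = (34, 30, 8).
v_3 = A·v_2 = (92, -144, -6).
v_4 = A·v_3 = (644, 594, -356).

v_4 = (644, 594, -356)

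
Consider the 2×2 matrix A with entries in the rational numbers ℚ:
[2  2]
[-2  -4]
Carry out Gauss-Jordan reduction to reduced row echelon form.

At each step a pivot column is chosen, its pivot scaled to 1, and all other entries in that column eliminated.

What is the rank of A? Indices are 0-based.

pivot(0,0)=2: scale R0 → (1, 1)
  clear (1,0): R1 −= (-2)R0 → (0, -2)
pivot(1,1)=-2: scale R1 → (0, 1)
  clear (0,1): R0 −= (1)R1 → (1, 0)

rank = 2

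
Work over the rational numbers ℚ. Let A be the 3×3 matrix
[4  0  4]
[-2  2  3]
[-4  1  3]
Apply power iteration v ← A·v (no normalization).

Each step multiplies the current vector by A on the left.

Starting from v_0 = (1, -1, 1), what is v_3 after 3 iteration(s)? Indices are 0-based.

v_0 = (1, -1, 1).
v_1 = A·v_0 = (8, -1, -2).
v_2 = A·v_1 = (24, -24, -39).
v_3 = A·v_2 = (-60, -213, -237).

v_3 = (-60, -213, -237)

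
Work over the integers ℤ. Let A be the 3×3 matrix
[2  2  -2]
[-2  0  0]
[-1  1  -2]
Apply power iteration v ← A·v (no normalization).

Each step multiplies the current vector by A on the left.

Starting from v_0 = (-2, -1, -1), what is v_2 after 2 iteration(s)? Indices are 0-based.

v_2 = (-6, 8, 2)

v_0 = (-2, -1, -1).
v_1 = A·v_0 = (-4, 4, 3).
v_2 = A·v_1 = (-6, 8, 2).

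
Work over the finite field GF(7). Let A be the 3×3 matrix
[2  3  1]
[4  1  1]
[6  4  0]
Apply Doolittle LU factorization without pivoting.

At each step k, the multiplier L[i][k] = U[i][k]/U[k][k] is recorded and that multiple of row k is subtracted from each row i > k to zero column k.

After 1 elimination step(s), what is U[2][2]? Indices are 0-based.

Step 1: pivot at (0,0) is 2.
  row1 ← row1 − (2)·row0  ⇒  L[1][0]=2, U row1=(0, 2, 6)
  row2 ← row2 − (3)·row0  ⇒  L[2][0]=3, U row2=(0, 2, 4)

U[2][2] = 4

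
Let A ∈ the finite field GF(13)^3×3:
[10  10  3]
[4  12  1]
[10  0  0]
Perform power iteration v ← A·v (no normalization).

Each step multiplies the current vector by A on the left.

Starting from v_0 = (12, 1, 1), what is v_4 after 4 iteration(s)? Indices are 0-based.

v_0 = (12, 1, 1).
v_1 = A·v_0 = (3, 9, 3).
v_2 = A·v_1 = (12, 6, 4).
v_3 = A·v_2 = (10, 7, 3).
v_4 = A·v_3 = (10, 10, 9).

v_4 = (10, 10, 9)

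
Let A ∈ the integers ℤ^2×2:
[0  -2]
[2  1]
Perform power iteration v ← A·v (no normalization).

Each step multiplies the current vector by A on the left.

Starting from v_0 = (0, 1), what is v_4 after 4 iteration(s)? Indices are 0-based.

v_4 = (14, 5)

v_0 = (0, 1).
v_1 = A·v_0 = (-2, 1).
v_2 = A·v_1 = (-2, -3).
v_3 = A·v_2 = (6, -7).
v_4 = A·v_3 = (14, 5).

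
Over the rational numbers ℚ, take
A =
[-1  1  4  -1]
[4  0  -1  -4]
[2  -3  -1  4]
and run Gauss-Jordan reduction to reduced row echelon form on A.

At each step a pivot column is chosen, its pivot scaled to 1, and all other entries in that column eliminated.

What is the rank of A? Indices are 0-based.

rank = 3

step 1: normalize row 0 (÷-1) = (1, -1, -4, 1)
  row 1: subtract 4×row0 = (0, 4, 15, -8)
  row 2: subtract 2×row0 = (0, -1, 7, 2)
step 2: normalize row 1 (÷4) = (0, 1, 15/4, -2)
  row 0: subtract -1×row1 = (1, 0, -1/4, -1)
  row 2: subtract -1×row1 = (0, 0, 43/4, 0)
step 3: normalize row 2 (÷43/4) = (0, 0, 1, 0)
  row 0: subtract -1/4×row2 = (1, 0, 0, -1)
  row 1: subtract 15/4×row2 = (0, 1, 0, -2)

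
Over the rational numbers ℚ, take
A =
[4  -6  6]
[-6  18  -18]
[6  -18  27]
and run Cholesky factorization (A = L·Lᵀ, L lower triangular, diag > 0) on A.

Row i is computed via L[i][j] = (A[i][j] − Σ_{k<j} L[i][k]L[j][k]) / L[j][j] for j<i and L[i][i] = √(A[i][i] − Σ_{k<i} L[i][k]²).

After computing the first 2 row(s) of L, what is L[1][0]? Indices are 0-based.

L[1][0] = -3

Step 1: L[0][0] = √(4) = 2.
  L[1][0] = (-6) / L[0][0] = -3.
Step 2: L[1][1] = √(9) = 3.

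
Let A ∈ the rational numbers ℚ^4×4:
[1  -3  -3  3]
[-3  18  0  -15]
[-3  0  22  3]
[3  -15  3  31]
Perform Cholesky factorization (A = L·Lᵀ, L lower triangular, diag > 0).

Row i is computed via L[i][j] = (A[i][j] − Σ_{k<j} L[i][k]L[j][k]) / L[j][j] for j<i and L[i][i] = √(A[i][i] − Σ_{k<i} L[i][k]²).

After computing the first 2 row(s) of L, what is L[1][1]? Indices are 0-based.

Step 1: L[0][0] = √(1) = 1.
  L[1][0] = (-3) / L[0][0] = -3.
Step 2: L[1][1] = √(9) = 3.

L[1][1] = 3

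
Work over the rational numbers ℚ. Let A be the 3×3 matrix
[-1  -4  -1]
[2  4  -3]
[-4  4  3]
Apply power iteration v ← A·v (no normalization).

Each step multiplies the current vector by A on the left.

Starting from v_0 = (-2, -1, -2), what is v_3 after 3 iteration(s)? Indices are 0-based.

v_0 = (-2, -1, -2).
v_1 = A·v_0 = (8, -2, -2).
v_2 = A·v_1 = (2, 14, -46).
v_3 = A·v_2 = (-12, 198, -90).

v_3 = (-12, 198, -90)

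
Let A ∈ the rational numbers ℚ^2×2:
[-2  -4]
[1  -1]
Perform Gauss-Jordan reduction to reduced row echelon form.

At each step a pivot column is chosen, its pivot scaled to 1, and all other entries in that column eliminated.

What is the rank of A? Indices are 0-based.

rank = 2

[1] R0 /= -2  ⇒  (1, 2)
     R1 -= 1·R0  ⇒  (0, -3)
[2] R1 /= -3  ⇒  (0, 1)
     R0 -= 2·R1  ⇒  (1, 0)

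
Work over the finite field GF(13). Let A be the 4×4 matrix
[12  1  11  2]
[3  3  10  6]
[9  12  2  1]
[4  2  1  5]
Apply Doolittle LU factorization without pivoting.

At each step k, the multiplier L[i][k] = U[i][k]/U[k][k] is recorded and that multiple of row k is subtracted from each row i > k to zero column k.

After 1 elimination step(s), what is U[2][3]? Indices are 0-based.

Step 1: pivot at (0,0) is 12.
  row1 ← row1 − (10)·row0  ⇒  L[1][0]=10, U row1=(0, 6, 4, 12)
  row2 ← row2 − (4)·row0  ⇒  L[2][0]=4, U row2=(0, 8, 10, 6)
  row3 ← row3 − (9)·row0  ⇒  L[3][0]=9, U row3=(0, 6, 6, 0)

U[2][3] = 6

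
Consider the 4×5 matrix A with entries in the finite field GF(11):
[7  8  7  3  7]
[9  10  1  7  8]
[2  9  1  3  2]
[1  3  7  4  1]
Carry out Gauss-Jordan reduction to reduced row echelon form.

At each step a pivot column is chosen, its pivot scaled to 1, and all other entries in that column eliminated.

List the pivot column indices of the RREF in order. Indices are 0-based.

step 1: normalize row 0 (÷7) = (1, 9, 1, 2, 1)
  row 1: subtract 9×row0 = (0, 6, 3, 0, 10)
  row 2: subtract 2×row0 = (0, 2, 10, 10, 0)
  row 3: subtract 1×row0 = (0, 5, 6, 2, 0)
step 2: normalize row 1 (÷6) = (0, 1, 6, 0, 9)
  row 0: subtract 9×row1 = (1, 0, 2, 2, 8)
  row 2: subtract 2×row1 = (0, 0, 9, 10, 4)
  row 3: subtract 5×row1 = (0, 0, 9, 2, 10)
step 3: normalize row 2 (÷9) = (0, 0, 1, 6, 9)
  row 0: subtract 2×row2 = (1, 0, 0, 1, 1)
  row 1: subtract 6×row2 = (0, 1, 0, 8, 10)
  row 3: subtract 9×row2 = (0, 0, 0, 3, 6)
step 4: normalize row 3 (÷3) = (0, 0, 0, 1, 2)
  row 0: subtract 1×row3 = (1, 0, 0, 0, 10)
  row 1: subtract 8×row3 = (0, 1, 0, 0, 5)
  row 2: subtract 6×row3 = (0, 0, 1, 0, 8)

pivot columns: 0, 1, 2, 3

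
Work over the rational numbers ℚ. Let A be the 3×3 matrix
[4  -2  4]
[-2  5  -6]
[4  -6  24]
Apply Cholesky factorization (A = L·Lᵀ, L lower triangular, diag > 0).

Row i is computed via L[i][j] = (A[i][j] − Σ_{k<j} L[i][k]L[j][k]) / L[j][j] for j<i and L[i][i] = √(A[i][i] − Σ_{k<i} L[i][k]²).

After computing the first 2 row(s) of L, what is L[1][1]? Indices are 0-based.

Step 1: L[0][0] = √(4) = 2.
  L[1][0] = (-2) / L[0][0] = -1.
Step 2: L[1][1] = √(4) = 2.

L[1][1] = 2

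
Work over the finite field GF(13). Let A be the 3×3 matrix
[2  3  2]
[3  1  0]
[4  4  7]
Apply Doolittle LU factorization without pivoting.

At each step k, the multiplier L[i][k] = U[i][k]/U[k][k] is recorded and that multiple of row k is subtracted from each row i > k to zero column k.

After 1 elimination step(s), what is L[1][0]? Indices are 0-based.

L[1][0] = 8

Step 1: pivot at (0,0) is 2.
  row1 ← row1 − (8)·row0  ⇒  L[1][0]=8, U row1=(0, 3, 10)
  row2 ← row2 − (2)·row0  ⇒  L[2][0]=2, U row2=(0, 11, 3)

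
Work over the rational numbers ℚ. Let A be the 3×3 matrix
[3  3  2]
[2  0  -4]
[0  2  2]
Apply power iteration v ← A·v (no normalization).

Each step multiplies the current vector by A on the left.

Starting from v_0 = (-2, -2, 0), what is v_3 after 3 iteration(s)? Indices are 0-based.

v_3 = (-224, -48, -48)

v_0 = (-2, -2, 0).
v_1 = A·v_0 = (-12, -4, -4).
v_2 = A·v_1 = (-56, -8, -16).
v_3 = A·v_2 = (-224, -48, -48).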